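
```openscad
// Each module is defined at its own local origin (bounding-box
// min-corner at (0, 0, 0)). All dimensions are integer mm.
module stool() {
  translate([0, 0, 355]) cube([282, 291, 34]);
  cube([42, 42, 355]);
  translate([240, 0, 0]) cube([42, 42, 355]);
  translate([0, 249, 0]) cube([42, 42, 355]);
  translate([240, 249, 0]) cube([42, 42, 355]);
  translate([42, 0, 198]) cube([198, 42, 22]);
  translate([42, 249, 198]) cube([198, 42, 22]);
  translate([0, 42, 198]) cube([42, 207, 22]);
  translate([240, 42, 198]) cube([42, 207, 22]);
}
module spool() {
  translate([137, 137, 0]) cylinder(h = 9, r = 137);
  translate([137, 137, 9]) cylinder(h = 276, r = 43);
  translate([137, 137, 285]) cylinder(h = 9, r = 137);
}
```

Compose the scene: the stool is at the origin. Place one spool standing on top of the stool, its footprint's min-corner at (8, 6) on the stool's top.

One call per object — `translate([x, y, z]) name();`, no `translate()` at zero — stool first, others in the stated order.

stool();
translate([8, 6, 389]) spool();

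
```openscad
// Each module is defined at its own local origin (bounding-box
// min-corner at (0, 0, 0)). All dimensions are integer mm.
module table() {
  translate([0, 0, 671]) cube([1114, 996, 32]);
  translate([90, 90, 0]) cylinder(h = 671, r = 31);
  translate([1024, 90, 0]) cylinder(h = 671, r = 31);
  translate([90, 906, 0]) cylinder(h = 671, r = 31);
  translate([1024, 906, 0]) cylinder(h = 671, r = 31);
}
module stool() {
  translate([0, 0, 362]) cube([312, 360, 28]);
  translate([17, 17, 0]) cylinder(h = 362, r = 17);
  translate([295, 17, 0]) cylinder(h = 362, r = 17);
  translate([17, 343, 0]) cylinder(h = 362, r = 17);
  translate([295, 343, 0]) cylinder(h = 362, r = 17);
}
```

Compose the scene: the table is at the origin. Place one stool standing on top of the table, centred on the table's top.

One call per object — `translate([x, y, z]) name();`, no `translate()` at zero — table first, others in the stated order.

table();
translate([401, 318, 703]) stool();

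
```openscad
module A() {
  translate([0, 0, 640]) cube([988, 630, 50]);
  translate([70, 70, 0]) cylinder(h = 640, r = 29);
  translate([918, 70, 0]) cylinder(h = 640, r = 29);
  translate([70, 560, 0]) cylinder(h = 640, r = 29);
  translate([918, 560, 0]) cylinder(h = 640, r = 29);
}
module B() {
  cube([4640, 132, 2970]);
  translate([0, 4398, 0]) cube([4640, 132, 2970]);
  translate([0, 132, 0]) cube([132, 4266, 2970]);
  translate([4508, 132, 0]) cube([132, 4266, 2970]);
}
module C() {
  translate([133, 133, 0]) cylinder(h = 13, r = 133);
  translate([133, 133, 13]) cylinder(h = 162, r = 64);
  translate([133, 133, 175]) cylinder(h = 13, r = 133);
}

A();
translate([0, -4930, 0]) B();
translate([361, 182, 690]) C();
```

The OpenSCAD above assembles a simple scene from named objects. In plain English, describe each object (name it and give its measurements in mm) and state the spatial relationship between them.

A is a rectangular dining table. The top is 988×630×50 mm with its upper surface at z = 690 mm. It stands on four round legs of 58 mm diameter, each leg's bounding box inset 41 mm from the nearest pair of top edges, running from the floor to the underside of the top.

B is a box-shaped house frame (walls only): outside footprint 4640×4530 mm, wall height 2970 mm, wall thickness 132 mm. The two y-facing walls run the full x-width; the two x-facing walls fit between the inner faces of the y-facing walls.

C is a spool: two coaxial disc flanges of radius 133 mm and thickness 13 mm, joined by a core cylinder of radius 64 mm and height 162 mm. The lower flange rests on z = 0 and the three cylinders share a vertical axis.

The house frame is on the floor beside the table on its −y side. The spool is on top of the table, centred.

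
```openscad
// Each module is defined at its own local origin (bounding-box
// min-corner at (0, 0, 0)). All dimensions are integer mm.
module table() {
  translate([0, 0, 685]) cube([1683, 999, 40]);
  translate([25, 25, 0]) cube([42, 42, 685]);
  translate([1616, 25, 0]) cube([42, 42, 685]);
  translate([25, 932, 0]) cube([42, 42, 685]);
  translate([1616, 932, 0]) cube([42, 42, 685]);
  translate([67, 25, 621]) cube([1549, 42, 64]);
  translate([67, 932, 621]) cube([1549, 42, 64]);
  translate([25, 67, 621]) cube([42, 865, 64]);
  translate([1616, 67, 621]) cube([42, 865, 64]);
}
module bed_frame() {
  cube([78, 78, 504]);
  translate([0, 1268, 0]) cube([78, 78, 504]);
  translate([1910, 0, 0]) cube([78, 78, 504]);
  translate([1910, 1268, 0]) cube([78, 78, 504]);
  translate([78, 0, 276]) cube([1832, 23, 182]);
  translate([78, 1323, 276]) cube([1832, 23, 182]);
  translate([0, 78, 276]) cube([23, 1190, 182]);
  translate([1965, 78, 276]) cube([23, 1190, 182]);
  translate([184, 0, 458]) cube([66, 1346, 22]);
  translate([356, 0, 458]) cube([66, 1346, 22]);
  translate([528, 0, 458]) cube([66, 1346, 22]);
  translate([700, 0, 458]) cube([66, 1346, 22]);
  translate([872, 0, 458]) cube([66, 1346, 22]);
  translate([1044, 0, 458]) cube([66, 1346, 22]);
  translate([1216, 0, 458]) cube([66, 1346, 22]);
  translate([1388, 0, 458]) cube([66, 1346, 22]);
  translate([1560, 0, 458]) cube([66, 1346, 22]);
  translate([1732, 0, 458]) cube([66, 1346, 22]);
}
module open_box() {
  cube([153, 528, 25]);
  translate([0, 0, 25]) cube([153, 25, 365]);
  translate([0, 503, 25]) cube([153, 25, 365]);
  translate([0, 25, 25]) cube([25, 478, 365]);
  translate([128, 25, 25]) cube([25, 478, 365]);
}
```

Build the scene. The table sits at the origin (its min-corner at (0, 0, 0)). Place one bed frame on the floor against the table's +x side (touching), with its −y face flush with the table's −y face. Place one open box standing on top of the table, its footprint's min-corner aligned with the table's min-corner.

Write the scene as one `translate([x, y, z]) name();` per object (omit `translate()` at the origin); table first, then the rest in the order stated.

table();
translate([1683, 0, 0]) bed_frame();
translate([0, 0, 725]) open_box();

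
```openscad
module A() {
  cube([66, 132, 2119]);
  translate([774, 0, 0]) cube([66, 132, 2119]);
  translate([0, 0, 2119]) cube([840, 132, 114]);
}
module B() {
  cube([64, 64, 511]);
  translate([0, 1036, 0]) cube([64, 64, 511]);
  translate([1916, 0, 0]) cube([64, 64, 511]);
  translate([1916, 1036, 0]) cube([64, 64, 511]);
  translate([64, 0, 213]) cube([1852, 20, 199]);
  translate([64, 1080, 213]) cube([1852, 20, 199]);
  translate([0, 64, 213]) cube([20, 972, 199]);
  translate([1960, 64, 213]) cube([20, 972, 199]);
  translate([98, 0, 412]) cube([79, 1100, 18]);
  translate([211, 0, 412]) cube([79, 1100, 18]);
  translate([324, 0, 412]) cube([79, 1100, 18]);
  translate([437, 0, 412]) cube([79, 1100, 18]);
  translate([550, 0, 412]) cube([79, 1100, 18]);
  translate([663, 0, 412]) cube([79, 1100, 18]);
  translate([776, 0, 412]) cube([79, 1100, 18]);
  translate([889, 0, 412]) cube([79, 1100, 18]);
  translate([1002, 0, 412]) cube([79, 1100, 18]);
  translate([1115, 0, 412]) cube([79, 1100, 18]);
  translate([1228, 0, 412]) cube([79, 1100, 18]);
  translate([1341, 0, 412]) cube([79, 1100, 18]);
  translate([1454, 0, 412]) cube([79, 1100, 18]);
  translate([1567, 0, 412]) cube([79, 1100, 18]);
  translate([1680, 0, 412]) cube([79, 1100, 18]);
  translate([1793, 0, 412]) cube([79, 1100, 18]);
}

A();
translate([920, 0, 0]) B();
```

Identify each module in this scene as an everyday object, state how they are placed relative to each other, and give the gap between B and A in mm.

The bed frame's nearest face is 80 mm from the door frame's +x face.

A is a door frame. B is a bed frame. The bed frame is on the floor beside the door frame on its +x side. The gap between the bed frame and the door frame is 80 mm.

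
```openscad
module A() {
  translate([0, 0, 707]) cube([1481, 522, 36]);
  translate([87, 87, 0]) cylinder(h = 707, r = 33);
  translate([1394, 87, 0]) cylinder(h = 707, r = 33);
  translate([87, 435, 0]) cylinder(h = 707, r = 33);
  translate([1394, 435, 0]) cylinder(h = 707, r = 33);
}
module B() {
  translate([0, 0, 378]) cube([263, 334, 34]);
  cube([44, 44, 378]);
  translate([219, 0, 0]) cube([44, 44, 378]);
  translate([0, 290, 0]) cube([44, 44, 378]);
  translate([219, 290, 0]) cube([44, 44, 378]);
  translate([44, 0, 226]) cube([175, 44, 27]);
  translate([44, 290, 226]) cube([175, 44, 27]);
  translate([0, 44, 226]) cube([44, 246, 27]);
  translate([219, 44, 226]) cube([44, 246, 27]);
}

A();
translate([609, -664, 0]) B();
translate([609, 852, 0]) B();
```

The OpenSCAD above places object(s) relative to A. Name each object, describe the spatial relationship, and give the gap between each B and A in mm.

A is a table. B is a stool. Two stools sit around the table at the −y, +y sides. The gap between each stool and the table is 330 mm.

Each stool's nearest face is 330 mm from the table's bounding box.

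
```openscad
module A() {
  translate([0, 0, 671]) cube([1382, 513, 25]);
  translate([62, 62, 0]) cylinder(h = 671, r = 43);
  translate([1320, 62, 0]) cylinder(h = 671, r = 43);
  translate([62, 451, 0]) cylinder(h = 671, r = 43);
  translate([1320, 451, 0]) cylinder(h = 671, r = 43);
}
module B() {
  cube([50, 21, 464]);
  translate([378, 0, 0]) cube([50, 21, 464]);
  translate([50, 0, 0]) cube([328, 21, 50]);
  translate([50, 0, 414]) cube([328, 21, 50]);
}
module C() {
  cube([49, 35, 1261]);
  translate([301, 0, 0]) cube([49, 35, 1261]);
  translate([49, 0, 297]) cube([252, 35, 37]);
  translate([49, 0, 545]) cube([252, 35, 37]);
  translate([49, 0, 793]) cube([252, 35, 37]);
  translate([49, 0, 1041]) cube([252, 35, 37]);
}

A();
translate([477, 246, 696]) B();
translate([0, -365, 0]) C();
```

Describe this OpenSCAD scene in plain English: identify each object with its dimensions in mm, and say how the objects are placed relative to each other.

A is a rectangular dining table. The top is 1382×513×25 mm with its upper surface at z = 696 mm. It stands on four round legs of 86 mm diameter, each leg's bounding box inset 19 mm from the nearest pair of top edges, running from the floor to the underside of the top.

B is a picture frame with a 328×364 mm rectangular opening (x by z) and a uniform 50 mm border on every side. Frame depth is 21 mm along y. It is built from two vertical stiles running the full outside height and two horizontal rails spanning the gap between the stiles.

C is a straight ladder. Two 49×35 mm vertical rails, 1261 mm tall, stand 350 mm apart (outside-to-outside) with their front faces coplanar on the −y side. 4 rungs, each 35 mm deep and 37 mm tall, span between the inner faces of the rails, front faces flush with the rails. The lowest rung's underside is at z = 297 mm and rungs are spaced 248 mm apart (underside to underside).

The picture frame is on top of the table, centred. The ladder is on the floor beside the table on its −y side.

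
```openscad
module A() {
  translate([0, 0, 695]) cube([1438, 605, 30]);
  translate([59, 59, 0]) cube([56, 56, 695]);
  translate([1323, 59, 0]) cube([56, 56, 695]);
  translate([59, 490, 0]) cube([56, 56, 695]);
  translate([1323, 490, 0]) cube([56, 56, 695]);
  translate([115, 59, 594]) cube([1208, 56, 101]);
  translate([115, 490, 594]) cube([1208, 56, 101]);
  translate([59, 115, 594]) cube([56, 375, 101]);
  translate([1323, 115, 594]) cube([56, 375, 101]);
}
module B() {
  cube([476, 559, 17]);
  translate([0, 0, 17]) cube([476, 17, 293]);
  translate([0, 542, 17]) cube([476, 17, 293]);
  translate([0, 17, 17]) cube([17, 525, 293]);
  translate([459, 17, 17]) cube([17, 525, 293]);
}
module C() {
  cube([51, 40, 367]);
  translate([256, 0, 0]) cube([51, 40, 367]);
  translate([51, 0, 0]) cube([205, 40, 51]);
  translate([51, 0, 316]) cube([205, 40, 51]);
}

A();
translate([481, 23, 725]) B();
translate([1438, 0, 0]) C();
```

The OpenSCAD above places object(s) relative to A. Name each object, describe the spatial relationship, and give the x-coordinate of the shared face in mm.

A is a table. B is an open box. C is a picture frame. The open box is on top of the table, centred. The picture frame is against the table's +x side, with their −y faces flush. The x-coordinate of the shared face is 1438 mm.

The table's +x face and the picture frame's −x face are both at x = 1438 mm.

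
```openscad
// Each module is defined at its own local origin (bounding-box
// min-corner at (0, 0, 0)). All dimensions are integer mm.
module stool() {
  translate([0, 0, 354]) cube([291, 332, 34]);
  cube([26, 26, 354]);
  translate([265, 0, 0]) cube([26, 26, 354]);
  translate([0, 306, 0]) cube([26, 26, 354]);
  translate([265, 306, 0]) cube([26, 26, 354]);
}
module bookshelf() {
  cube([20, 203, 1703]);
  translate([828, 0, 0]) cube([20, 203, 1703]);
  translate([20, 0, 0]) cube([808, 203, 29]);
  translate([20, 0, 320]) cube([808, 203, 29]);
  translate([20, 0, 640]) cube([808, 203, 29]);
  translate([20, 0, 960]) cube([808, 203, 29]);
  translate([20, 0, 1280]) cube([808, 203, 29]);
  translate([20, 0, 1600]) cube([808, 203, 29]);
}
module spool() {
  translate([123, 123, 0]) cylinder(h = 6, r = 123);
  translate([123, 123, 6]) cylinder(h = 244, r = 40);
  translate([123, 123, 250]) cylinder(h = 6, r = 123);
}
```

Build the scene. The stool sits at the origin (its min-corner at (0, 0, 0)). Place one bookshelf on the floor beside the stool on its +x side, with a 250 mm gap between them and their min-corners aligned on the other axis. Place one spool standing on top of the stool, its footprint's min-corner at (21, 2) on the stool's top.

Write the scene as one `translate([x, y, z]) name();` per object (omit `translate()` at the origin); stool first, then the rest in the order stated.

stool();
translate([541, 0, 0]) bookshelf();
translate([21, 2, 388]) spool();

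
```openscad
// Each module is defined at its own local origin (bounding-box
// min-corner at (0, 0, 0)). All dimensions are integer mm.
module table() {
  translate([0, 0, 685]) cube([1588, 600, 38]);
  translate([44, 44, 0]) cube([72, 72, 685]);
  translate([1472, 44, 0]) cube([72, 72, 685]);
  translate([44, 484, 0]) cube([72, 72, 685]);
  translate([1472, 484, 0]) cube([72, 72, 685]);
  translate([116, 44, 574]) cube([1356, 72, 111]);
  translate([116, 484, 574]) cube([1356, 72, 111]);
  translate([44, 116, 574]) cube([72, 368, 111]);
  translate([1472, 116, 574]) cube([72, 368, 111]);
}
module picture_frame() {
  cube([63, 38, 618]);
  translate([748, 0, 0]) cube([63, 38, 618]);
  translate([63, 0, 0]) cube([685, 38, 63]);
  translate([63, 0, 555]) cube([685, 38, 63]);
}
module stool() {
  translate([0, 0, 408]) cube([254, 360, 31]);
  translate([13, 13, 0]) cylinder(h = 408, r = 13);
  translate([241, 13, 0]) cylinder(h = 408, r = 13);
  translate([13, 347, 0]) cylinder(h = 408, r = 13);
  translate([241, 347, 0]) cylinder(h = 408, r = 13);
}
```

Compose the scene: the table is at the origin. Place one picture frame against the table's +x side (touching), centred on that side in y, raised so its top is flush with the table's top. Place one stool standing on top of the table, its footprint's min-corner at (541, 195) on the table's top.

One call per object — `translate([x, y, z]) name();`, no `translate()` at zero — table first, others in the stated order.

table();
translate([1588, 281, 105]) picture_frame();
translate([541, 195, 723]) stool();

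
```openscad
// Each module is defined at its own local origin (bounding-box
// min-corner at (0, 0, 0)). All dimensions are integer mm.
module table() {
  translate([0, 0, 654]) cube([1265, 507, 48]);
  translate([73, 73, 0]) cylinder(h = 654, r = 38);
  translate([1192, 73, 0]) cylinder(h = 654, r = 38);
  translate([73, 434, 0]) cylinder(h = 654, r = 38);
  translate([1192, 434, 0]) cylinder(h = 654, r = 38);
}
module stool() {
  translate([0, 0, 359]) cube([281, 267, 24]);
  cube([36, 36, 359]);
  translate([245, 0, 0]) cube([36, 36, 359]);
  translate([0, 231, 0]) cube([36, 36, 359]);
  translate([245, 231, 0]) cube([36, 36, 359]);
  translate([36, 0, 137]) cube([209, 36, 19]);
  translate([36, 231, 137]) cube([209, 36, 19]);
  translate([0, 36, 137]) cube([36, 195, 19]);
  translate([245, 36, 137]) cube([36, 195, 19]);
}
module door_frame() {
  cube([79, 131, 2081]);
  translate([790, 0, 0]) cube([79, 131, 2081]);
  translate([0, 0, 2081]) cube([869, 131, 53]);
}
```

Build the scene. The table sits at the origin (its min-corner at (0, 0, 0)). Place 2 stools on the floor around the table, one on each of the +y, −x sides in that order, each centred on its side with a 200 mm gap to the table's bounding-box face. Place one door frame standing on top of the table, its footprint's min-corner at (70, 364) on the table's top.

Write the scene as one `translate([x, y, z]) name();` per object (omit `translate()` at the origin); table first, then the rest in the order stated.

table();
translate([492, 707, 0]) stool();
translate([-481, 120, 0]) stool();
translate([70, 364, 702]) door_frame();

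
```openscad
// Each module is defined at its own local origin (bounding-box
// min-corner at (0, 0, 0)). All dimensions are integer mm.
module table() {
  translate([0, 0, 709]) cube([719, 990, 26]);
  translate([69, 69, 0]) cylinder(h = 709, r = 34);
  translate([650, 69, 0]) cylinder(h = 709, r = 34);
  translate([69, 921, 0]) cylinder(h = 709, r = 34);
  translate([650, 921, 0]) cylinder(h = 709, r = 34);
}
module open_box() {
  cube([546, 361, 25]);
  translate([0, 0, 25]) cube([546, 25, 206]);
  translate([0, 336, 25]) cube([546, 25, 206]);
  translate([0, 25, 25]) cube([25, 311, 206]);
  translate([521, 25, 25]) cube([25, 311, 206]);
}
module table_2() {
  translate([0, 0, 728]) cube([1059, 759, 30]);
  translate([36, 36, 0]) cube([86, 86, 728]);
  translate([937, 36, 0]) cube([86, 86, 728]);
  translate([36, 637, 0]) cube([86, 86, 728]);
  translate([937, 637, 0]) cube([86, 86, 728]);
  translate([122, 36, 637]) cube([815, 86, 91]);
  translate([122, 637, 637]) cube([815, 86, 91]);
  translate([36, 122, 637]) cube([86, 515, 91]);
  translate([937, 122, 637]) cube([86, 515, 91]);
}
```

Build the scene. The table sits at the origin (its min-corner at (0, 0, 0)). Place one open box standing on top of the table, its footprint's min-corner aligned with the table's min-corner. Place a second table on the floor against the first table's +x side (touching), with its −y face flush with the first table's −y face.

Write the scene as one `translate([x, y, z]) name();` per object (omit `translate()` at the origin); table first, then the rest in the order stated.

table();
translate([0, 0, 735]) open_box();
translate([719, 0, 0]) table_2();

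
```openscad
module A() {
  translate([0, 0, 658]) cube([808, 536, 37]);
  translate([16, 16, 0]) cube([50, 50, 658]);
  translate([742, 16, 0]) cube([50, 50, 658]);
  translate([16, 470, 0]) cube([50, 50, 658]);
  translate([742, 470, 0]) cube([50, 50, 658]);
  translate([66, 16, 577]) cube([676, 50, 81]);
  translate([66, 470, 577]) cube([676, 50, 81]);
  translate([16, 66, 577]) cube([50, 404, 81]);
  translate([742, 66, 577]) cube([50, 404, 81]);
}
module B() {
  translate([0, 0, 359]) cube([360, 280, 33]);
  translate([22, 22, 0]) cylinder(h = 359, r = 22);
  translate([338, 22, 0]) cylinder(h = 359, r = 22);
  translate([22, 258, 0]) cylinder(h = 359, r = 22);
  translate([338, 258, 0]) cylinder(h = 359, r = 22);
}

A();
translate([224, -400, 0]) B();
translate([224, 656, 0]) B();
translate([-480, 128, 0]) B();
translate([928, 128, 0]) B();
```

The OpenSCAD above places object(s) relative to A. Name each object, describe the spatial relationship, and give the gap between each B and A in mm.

Each stool's nearest face is 120 mm from the table's bounding box.

A is a table. B is a stool. Four stools sit around the table at the −y, +y, −x, +x sides. The gap between each stool and the table is 120 mm.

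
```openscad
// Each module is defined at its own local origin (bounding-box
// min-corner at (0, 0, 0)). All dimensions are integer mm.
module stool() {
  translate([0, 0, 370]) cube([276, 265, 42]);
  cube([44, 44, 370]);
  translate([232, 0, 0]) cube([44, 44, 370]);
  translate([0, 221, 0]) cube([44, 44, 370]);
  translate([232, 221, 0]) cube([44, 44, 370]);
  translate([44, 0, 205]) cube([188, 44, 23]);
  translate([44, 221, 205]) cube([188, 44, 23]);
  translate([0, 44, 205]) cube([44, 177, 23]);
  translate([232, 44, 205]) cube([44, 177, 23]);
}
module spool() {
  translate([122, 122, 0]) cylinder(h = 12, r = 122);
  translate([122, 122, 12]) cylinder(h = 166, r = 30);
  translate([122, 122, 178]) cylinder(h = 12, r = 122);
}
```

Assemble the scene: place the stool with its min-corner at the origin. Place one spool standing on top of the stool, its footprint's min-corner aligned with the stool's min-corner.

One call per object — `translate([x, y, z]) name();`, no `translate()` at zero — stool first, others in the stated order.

stool();
translate([0, 0, 412]) spool();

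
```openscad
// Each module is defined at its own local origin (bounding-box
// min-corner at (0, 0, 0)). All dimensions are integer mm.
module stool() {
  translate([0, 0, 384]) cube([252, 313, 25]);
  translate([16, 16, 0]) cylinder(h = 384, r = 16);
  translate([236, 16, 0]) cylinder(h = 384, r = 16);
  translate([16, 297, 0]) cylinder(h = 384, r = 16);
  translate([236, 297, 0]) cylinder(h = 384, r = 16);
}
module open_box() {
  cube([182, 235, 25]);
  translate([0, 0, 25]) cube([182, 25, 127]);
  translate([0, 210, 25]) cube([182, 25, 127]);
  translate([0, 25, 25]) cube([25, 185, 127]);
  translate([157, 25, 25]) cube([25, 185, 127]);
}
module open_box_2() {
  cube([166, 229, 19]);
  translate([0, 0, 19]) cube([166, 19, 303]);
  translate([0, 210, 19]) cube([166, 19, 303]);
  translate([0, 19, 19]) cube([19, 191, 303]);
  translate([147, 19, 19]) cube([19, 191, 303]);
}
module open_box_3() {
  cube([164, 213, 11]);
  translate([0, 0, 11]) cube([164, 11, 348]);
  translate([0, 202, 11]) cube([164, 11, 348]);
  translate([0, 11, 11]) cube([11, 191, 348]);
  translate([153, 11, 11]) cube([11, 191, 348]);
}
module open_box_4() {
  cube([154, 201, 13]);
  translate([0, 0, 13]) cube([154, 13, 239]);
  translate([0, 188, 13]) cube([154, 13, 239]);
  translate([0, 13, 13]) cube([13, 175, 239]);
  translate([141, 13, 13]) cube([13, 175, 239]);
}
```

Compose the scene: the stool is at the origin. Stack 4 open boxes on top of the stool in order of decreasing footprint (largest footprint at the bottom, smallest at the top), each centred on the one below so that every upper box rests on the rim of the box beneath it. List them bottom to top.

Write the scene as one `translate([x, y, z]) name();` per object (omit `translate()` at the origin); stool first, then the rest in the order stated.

stool();
translate([35, 39, 409]) open_box();
translate([43, 42, 561]) open_box_2();
translate([44, 50, 883]) open_box_3();
translate([49, 56, 1242]) open_box_4();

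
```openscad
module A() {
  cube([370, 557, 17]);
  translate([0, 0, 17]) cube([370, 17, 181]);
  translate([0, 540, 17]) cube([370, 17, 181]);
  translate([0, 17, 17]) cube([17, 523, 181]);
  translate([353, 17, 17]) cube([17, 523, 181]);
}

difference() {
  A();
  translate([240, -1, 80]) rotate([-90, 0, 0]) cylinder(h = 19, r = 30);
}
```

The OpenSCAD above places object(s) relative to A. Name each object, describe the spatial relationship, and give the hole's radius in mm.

A is an open box. The open box has a circular hole through its front wall. The hole's radius is 30 mm.

The subtracted cylinder has r = 30 mm.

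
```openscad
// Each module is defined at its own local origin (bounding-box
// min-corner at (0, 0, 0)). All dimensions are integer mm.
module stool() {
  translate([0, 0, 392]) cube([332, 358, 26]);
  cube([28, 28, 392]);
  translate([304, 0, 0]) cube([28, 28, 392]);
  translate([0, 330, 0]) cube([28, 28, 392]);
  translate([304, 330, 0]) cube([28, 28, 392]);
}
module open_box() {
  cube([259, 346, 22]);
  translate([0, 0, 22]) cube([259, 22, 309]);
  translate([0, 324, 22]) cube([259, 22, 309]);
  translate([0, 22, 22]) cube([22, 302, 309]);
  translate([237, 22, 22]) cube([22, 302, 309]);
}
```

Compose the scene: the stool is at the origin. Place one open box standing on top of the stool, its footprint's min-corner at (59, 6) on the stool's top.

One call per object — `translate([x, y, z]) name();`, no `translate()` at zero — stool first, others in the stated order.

stool();
translate([59, 6, 418]) open_box();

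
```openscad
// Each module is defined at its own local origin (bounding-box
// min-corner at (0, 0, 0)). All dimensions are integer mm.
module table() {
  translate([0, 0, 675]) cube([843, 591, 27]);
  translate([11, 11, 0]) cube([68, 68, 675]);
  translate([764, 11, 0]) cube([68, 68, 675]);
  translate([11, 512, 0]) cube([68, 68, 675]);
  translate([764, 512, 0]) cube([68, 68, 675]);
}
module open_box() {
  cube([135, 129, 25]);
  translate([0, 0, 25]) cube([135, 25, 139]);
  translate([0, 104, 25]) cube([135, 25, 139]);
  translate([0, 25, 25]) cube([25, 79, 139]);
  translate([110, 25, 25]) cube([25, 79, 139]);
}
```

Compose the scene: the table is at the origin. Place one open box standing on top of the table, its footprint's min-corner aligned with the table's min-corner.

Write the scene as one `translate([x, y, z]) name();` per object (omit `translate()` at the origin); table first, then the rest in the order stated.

table();
translate([0, 0, 702]) open_box();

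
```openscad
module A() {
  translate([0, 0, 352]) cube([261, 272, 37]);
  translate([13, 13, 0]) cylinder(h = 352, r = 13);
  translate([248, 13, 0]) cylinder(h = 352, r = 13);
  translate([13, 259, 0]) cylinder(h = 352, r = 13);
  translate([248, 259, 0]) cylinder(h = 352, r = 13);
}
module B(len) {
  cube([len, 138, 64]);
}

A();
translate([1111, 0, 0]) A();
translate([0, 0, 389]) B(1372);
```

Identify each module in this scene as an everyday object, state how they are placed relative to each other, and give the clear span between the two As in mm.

A is a stool. B is a beam. A beam spans the tops of two stools. The clear span between the two stools is 850 mm.

Second stool starts at x = 1111; first ends at x = 261; clear span = 1111 − 261 = 850 mm.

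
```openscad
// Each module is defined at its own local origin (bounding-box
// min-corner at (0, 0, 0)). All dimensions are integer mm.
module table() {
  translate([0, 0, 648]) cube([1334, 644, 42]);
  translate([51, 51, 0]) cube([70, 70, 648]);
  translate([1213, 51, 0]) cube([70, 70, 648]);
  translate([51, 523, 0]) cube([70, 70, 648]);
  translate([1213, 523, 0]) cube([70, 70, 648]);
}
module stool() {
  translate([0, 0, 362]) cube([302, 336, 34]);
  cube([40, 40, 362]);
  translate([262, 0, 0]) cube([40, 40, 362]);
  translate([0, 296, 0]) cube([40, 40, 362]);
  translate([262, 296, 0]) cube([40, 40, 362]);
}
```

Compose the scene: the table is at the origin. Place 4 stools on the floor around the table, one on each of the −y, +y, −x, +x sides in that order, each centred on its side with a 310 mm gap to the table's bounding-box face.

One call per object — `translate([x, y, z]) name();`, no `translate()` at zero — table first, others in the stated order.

table();
translate([516, -646, 0]) stool();
translate([516, 954, 0]) stool();
translate([-612, 154, 0]) stool();
translate([1644, 154, 0]) stool();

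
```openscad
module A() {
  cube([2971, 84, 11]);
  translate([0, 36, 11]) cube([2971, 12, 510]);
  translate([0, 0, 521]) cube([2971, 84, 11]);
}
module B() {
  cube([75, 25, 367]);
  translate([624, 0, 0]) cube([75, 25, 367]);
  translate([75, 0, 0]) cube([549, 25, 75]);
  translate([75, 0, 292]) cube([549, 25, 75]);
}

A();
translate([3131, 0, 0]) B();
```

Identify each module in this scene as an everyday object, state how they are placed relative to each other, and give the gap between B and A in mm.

The picture frame's nearest face is 160 mm from the I-beam's +x face.

A is an I-beam. B is a picture frame. The picture frame is on the floor beside the I-beam on its +x side. The gap between the picture frame and the I-beam is 160 mm.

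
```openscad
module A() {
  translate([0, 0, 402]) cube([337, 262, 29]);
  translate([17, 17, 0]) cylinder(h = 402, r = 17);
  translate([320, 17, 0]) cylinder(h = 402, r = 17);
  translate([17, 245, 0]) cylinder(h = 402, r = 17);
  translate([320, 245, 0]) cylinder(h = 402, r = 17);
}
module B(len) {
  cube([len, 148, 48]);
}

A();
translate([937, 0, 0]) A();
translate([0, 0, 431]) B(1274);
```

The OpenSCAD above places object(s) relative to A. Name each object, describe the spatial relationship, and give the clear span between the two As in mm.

Second stool starts at x = 937; first ends at x = 337; clear span = 937 − 337 = 600 mm.

A is a stool. B is a beam. A beam spans the tops of two stools. The clear span between the two stools is 600 mm.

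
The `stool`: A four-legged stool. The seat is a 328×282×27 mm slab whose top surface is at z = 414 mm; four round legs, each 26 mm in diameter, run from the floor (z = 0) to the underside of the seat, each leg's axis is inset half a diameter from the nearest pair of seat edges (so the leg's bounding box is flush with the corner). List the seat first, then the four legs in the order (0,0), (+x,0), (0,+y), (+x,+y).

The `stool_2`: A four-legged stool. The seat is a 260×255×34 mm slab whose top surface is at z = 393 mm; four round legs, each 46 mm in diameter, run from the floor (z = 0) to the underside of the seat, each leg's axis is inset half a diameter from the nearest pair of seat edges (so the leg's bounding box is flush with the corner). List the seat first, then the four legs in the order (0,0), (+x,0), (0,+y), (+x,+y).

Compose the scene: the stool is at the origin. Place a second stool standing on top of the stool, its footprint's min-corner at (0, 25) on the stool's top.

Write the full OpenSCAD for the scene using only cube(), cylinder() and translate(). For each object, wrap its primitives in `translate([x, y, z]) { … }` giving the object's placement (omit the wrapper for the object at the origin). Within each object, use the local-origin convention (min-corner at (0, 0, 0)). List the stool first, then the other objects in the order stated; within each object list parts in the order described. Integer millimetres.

translate([0, 0, 387]) cube([328, 282, 27]);
translate([13, 13, 0]) cylinder(h = 387, r = 13);
translate([315, 13, 0]) cylinder(h = 387, r = 13);
translate([13, 269, 0]) cylinder(h = 387, r = 13);
translate([315, 269, 0]) cylinder(h = 387, r = 13);
translate([0, 25, 414]) {
  translate([0, 0, 359]) cube([260, 255, 34]);
  translate([23, 23, 0]) cylinder(h = 359, r = 23);
  translate([237, 23, 0]) cylinder(h = 359, r = 23);
  translate([23, 232, 0]) cylinder(h = 359, r = 23);
  translate([237, 232, 0]) cylinder(h = 359, r = 23);
}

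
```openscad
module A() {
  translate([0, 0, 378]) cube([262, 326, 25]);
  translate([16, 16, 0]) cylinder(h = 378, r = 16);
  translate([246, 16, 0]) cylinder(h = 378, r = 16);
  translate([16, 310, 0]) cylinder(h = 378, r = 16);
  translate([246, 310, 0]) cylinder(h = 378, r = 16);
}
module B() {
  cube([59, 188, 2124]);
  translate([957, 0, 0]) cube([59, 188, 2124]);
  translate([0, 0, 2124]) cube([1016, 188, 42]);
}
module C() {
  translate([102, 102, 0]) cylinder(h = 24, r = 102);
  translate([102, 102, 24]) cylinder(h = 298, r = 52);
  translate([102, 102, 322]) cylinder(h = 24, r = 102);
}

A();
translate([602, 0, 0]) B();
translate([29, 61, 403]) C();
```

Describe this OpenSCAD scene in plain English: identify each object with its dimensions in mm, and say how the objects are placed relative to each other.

A is a simple wooden stool: a rectangular seat 262 mm (x) by 326 mm (y), 25 mm thick, top face at z = 403 mm, on four round legs, each 32 mm in diameter. The legs rest on z = 0, each leg's axis is inset half a diameter from the nearest pair of seat edges (so the leg's bounding box is flush with the corner).

B is a door frame. The clear opening is 898 mm wide and 2124 mm high. Two 59 mm wide jambs, 188 mm deep, stand either side of the opening from the floor to the top of the opening. A 42 mm thick head sits across the top of both jambs, spanning the full outside width of the frame.

C is a spool: two coaxial disc flanges of radius 102 mm and thickness 24 mm, joined by a core cylinder of radius 52 mm and height 298 mm. The lower flange rests on z = 0 and the three cylinders share a vertical axis.

The door frame is on the floor beside the stool on its +x side. The spool is on top of the stool, centred.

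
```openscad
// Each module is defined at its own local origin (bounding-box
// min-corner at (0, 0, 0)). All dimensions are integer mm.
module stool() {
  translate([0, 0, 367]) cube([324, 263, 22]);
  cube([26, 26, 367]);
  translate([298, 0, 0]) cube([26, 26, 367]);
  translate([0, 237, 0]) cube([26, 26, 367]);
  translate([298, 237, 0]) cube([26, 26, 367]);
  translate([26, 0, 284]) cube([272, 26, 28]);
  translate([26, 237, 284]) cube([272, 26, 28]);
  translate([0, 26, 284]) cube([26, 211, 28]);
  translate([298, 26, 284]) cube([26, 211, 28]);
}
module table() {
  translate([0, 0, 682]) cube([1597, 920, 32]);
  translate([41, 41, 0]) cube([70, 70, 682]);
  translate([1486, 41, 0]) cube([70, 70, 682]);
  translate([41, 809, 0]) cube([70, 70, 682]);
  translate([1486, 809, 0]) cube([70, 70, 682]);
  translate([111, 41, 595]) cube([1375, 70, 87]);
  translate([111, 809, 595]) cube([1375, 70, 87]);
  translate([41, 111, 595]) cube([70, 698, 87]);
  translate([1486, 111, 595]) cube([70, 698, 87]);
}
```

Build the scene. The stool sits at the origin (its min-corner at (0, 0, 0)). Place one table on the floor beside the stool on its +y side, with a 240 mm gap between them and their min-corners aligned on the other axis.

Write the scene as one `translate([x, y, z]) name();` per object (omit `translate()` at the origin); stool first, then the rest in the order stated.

stool();
translate([0, 503, 0]) table();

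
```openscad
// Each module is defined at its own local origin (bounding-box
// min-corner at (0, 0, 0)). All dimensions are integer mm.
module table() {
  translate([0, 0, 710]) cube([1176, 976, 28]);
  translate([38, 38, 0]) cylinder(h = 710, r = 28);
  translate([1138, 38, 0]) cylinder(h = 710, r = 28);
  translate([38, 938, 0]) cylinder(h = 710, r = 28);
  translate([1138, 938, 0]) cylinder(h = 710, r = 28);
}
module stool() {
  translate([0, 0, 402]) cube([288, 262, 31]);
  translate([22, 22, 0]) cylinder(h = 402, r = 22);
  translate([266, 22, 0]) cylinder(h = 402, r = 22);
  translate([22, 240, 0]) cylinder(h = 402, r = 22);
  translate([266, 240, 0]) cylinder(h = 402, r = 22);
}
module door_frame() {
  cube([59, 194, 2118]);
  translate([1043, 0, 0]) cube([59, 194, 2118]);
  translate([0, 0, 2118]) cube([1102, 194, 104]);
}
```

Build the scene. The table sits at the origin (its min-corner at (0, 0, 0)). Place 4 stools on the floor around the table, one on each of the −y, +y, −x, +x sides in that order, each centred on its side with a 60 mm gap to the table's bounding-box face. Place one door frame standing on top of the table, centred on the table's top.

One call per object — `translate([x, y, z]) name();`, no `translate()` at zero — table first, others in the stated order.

table();
translate([444, -322, 0]) stool();
translate([444, 1036, 0]) stool();
translate([-348, 357, 0]) stool();
translate([1236, 357, 0]) stool();
translate([37, 391, 738]) door_frame();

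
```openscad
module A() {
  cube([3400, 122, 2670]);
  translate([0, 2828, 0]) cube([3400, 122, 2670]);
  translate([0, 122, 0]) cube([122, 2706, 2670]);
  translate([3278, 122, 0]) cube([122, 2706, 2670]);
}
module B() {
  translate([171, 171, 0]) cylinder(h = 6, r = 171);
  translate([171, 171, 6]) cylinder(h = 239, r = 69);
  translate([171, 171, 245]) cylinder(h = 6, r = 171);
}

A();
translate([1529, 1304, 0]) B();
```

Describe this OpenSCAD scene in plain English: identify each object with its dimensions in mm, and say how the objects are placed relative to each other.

A is the wall frame of a small rectangular building: four walls, each 2670 mm tall and 122 mm thick, enclosing a footprint 3400 mm (x) by 2950 mm (y) outside-to-outside, with no floor or roof. The front and back walls (the −y and +y sides) span the full width; the two side walls fit between them.

B is a spool: two coaxial disc flanges of radius 171 mm and thickness 6 mm, joined by a core cylinder of radius 69 mm and height 239 mm. The lower flange rests on z = 0 and the three cylinders share a vertical axis.

The spool sits inside the house frame, centred.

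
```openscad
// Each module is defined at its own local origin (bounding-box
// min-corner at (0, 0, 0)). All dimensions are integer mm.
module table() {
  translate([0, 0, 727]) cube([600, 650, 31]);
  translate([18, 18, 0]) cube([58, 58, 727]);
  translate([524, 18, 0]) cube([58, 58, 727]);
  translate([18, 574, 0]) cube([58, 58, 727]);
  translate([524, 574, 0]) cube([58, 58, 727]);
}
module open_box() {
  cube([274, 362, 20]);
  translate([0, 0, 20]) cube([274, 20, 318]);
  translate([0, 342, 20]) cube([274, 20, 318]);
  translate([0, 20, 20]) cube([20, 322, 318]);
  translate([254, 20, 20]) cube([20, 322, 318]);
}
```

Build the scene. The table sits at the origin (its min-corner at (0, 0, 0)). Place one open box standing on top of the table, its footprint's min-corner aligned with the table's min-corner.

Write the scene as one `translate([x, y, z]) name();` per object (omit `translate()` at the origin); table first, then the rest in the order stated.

table();
translate([0, 0, 758]) open_box();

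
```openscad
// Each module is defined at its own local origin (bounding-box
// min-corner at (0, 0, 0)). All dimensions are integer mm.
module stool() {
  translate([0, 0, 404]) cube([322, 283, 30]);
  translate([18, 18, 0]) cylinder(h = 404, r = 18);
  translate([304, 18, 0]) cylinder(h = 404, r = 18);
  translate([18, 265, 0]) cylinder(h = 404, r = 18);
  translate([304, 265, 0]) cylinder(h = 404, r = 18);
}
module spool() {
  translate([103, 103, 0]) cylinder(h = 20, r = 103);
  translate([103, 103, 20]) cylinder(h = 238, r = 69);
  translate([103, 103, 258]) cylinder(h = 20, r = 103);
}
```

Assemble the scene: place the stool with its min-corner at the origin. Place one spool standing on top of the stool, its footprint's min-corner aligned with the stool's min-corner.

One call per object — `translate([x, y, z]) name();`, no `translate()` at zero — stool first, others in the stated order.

stool();
translate([0, 0, 434]) spool();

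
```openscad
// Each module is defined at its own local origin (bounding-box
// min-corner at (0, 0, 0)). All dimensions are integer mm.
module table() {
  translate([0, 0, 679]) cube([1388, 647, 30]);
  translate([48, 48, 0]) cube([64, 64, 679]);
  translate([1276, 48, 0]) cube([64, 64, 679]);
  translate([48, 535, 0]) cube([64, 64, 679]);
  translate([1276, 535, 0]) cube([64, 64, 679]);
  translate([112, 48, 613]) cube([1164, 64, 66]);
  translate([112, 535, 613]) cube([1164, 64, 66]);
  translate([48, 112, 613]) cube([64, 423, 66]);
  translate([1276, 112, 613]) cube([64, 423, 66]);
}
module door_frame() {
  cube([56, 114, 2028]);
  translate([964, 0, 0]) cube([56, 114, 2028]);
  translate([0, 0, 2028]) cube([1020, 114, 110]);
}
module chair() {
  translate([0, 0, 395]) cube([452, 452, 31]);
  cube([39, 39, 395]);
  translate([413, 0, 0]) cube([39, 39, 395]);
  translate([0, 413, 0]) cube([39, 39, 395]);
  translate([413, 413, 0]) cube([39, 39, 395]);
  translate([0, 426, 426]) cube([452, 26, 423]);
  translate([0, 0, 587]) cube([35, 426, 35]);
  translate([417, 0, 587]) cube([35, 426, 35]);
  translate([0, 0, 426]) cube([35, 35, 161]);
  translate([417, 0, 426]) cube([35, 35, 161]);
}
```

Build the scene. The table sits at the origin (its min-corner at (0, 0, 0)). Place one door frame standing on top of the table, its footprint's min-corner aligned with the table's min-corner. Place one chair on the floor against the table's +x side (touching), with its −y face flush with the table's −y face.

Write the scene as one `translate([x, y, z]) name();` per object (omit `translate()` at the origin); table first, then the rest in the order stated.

table();
translate([0, 0, 709]) door_frame();
translate([1388, 0, 0]) chair();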